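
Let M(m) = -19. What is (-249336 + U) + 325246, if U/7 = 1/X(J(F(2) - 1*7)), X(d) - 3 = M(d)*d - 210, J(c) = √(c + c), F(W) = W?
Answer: 503814463/6637 + 19*I*√10/6637 ≈ 75910.0 + 0.0090528*I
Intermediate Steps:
J(c) = √2*√c (J(c) = √(2*c) = √2*√c)
X(d) = -207 - 19*d (X(d) = 3 + (-19*d - 210) = 3 + (-210 - 19*d) = -207 - 19*d)
U = 7/(-207 - 19*I*√10) (U = 7/(-207 - 19*√2*√(2 - 1*7)) = 7/(-207 - 19*√2*√(2 - 7)) = 7/(-207 - 19*√2*√(-5)) = 7/(-207 - 19*√2*I*√5) = 7/(-207 - 19*I*√10) ≈ -0.031189 + 0.0090528*I)
(-249336 + U) + 325246 = (-249336 + (-207/6637 + 19*I*√10/6637)) + 325246 = (-1654843239/6637 + 19*I*√10/6637) + 325246 = 503814463/6637 + 19*I*√10/6637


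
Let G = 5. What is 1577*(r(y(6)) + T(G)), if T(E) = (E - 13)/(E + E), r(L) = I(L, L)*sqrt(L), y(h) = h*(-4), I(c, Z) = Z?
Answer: -6308/5 - 75696*I*sqrt(6) ≈ -1261.6 - 1.8542e+5*I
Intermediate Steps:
y(h) = -4*h
r(L) = L**(3/2) (r(L) = L*sqrt(L) = L**(3/2))
T(E) = (-13 + E)/(2*E) (T(E) = (-13 + E)/((2*E)) = (-13 + E)*(1/(2*E)) = (-13 + E)/(2*E))
1577*(r(y(6)) + T(G)) = 1577*((-4*6)**(3/2) + (1/2)*(-13 + 5)/5) = 1577*((-24)**(3/2) + (1/2)*(1/5)*(-8)) = 1577*(-48*I*sqrt(6) - 4/5) = 1577*(-4/5 - 48*I*sqrt(6)) = -6308/5 - 75696*I*sqrt(6)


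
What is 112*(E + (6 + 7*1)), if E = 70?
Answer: 9296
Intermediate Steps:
112*(E + (6 + 7*1)) = 112*(70 + (6 + 7*1)) = 112*(70 + (6 + 7)) = 112*(70 + 13) = 112*83 = 9296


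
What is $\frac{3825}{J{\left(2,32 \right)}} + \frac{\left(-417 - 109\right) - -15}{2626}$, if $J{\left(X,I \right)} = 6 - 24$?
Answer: $- \frac{279268}{1313} \approx -212.69$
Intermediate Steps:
$J{\left(X,I \right)} = -18$
$\frac{3825}{J{\left(2,32 \right)}} + \frac{\left(-417 - 109\right) - -15}{2626} = \frac{3825}{-18} + \frac{\left(-417 - 109\right) - -15}{2626} = 3825 \left(- \frac{1}{18}\right) + \left(\left(-417 - 109\right) + 15\right) \frac{1}{2626} = - \frac{425}{2} + \left(-526 + 15\right) \frac{1}{2626} = - \frac{425}{2} - \frac{511}{2626} = - \frac{279268}{1313}$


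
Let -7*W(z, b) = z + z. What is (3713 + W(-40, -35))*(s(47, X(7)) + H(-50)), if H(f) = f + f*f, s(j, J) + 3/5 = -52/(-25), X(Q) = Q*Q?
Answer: 1597813377/175 ≈ 9.1304e+6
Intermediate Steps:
X(Q) = Q²
s(j, J) = 37/25 (s(j, J) = -⅗ - 52/(-25) = -⅗ - 52*(-1/25) = -⅗ + 52/25 = 37/25)
W(z, b) = -2*z/7 (W(z, b) = -(z + z)/7 = -2*z/7)
H(f) = f + f²
(3713 + W(-40, -35))*(s(47, X(7)) + H(-50)) = (3713 - 2/7*(-40))*(37/25 - 50*(1 - 50)) = (3713 + 80/7)*(37/25 - 50*(-49)) = 26071*(37/25 + 2450)/7 = (26071/7)*(61287/25) = 1597813377/175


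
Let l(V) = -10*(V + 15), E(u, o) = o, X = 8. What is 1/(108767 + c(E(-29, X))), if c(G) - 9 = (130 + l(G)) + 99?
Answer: 1/108775 ≈ 9.1933e-6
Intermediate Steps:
l(V) = -150 - 10*V (l(V) = -10*(15 + V) = -150 - 10*V)
c(G) = 88 - 10*G (c(G) = 9 + ((130 + (-150 - 10*G)) + 99) = 9 + ((-20 - 10*G) + 99) = 9 + (79 - 10*G) = 88 - 10*G)
1/(108767 + c(E(-29, X))) = 1/(108767 + (88 - 10*8)) = 1/(108767 + (88 - 80)) = 1/(108767 + 8) = 1/108775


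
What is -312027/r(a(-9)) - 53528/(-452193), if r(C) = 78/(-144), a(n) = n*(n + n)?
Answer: 3386314900928/5878509 ≈ 5.7605e+5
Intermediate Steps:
a(n) = 2*n² (a(n) = n*(2*n) = 2*n²)
r(C) = -13/24 (r(C) = 78*(-1/144) = -13/24)
-312027/r(a(-9)) - 53528/(-452193) = -312027/(-13/24) - 53528/(-452193) = -312027*(-24/13) - 53528*(-1/452193) = 7488648/13 + 53528/452193 = 3386314900928/5878509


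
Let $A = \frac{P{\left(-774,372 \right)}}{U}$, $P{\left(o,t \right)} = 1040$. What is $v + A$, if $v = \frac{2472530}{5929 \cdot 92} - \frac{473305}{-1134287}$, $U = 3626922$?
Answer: $\frac{2774458352671585}{560449362349338} \approx 4.9504$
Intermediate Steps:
$A = \frac{40}{139497}$ ($A = \frac{1040}{3626922} = 1040 \cdot \frac{1}{3626922} = \frac{40}{139497} \approx 0.00028674$)
$v = \frac{19887866025}{4017644554}$ ($v = \frac{2472530}{545468} - - \frac{67615}{162041} = 2472530 \cdot \frac{1}{545468} + \frac{67615}{162041} = \frac{1236265}{272734} + \frac{67615}{162041} = \frac{19887866025}{4017644554} \approx 4.9501$)
$v + A = \frac{19887866025}{4017644554} + \frac{40}{139497} = \frac{2774458352671585}{560449362349338}$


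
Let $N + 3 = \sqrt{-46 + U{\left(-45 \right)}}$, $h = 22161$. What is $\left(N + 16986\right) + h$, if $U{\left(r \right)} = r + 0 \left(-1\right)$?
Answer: $39144 + i \sqrt{91} \approx 39144.0 + 9.5394 i$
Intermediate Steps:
$U{\left(r \right)} = r$ ($U{\left(r \right)} = r + 0 = r$)
$N = -3 + i \sqrt{91}$ ($N = -3 + \sqrt{-46 - 45} = -3 + \sqrt{-91} = -3 + i \sqrt{91} \approx -3.0 + 9.5394 i$)
$\left(N + 16986\right) + h = \left(\left(-3 + i \sqrt{91}\right) + 16986\right) + 22161 = \left(16983 + i \sqrt{91}\right) + 22161 = 39144 + i \sqrt{91}$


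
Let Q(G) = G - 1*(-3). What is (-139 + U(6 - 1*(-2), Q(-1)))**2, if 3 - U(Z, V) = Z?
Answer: 20736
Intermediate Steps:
Q(G) = 3 + G (Q(G) = G + 3 = 3 + G)
U(Z, V) = 3 - Z
(-139 + U(6 - 1*(-2), Q(-1)))**2 = (-139 + (3 - (6 - 1*(-2))))**2 = (-139 + (3 - (6 + 2)))**2 = (-139 + (3 - 1*8))**2 = (-139 + (3 - 8))**2 = (-139 - 5)**2 = (-144)**2 = 20736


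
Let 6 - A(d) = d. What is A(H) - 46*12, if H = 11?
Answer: -557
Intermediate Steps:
A(d) = 6 - d
A(H) - 46*12 = (6 - 1*11) - 46*12 = (6 - 11) - 552 = -5 - 552 = -557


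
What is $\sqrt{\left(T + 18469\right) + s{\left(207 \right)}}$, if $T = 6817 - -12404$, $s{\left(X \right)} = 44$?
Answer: $\sqrt{37734} \approx 194.25$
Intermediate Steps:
$T = 19221$ ($T = 6817 + 12404 = 19221$)
$\sqrt{\left(T + 18469\right) + s{\left(207 \right)}} = \sqrt{\left(19221 + 18469\right) + 44} = \sqrt{37690 + 44} = \sqrt{37734}$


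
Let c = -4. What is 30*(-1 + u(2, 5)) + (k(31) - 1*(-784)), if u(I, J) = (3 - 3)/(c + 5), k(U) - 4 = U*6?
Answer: 944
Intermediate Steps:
k(U) = 4 + 6*U (k(U) = 4 + U*6 = 4 + 6*U)
u(I, J) = 0 (u(I, J) = (3 - 3)/(-4 + 5) = 0/1 = 0*1 = 0)
30*(-1 + u(2, 5)) + (k(31) - 1*(-784)) = 30*(-1 + 0) + ((4 + 6*31) - 1*(-784)) = 30*(-1) + ((4 + 186) + 784) = -30 + (190 + 784) = -30 + 974 = 944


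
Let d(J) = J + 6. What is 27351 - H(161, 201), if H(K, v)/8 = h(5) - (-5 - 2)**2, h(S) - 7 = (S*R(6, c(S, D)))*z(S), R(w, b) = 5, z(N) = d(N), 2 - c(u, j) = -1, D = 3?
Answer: 25487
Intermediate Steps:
c(u, j) = 3 (c(u, j) = 2 - 1*(-1) = 2 + 1 = 3)
d(J) = 6 + J
z(N) = 6 + N
h(S) = 7 + 5*S*(6 + S) (h(S) = 7 + (S*5)*(6 + S) = 7 + (5*S)*(6 + S) = 7 + 5*S*(6 + S))
H(K, v) = 1864 (H(K, v) = 8*((7 + 5*5*(6 + 5)) - (-5 - 2)**2) = 8*((7 + 5*5*11) - 1*(-7)**2) = 8*((7 + 275) - 1*49) = 8*(282 - 49) = 8*233 = 1864)
27351 - H(161, 201) = 27351 - 1*1864 = 27351 - 1864 = 25487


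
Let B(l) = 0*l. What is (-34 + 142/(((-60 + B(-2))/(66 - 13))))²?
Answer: 22877089/900 ≈ 25419.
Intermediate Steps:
B(l) = 0
(-34 + 142/(((-60 + B(-2))/(66 - 13))))² = (-34 + 142/(((-60 + 0)/(66 - 13))))² = (-34 + 142/((-60/53)))² = (-34 + 142/((-60*1/53)))² = (-34 + 142/(-60/53))² = (-34 + 142*(-53/60))² = (-34 - 3763/30)² = (-4783/30)² = 22877089/900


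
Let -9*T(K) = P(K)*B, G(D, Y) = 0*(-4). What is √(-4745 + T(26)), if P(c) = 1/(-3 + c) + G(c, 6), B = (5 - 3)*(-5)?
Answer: 7*I*√461035/69 ≈ 68.884*I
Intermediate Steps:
B = -10 (B = 2*(-5) = -10)
G(D, Y) = 0
P(c) = 1/(-3 + c) (P(c) = 1/(-3 + c) + 0 = 1/(-3 + c))
T(K) = 10/(9*(-3 + K)) (T(K) = -(-10)/(9*(-3 + K)) = 10/(9*(-3 + K)))
√(-4745 + T(26)) = √(-4745 + 10/(9*(-3 + 26))) = √(-4745 + (10/9)/23) = √(-4745 + (10/9)*(1/23)) = √(-4745 + 10/207) = √(-982205/207) = 7*I*√461035/69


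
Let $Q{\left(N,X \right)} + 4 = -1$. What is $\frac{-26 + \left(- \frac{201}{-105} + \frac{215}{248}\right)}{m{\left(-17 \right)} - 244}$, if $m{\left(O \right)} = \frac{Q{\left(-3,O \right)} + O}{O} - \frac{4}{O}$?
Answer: $\frac{3426163}{35778960} \approx 0.095759$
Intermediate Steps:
$Q{\left(N,X \right)} = -5$ ($Q{\left(N,X \right)} = -4 - 1 = -5$)
$m{\left(O \right)} = - \frac{4}{O} + \frac{-5 + O}{O}$ ($m{\left(O \right)} = \frac{-5 + O}{O} - \frac{4}{O} = - \frac{4}{O} + \frac{-5 + O}{O}$)
$\frac{-26 + \left(- \frac{201}{-105} + \frac{215}{248}\right)}{m{\left(-17 \right)} - 244} = \frac{-26 + \left(- \frac{201}{-105} + \frac{215}{248}\right)}{\frac{-9 - 17}{-17} - 244} = \frac{-26 + \left(\left(-201\right) \left(- \frac{1}{105}\right) + 215 \cdot \frac{1}{248}\right)}{\left(- \frac{1}{17}\right) \left(-26\right) - 244} = \frac{-26 + \left(\frac{67}{35} + \frac{215}{248}\right)}{\frac{26}{17} - 244} = \frac{-26 + \frac{24141}{8680}}{- \frac{4122}{17}} = \left(- \frac{201539}{8680}\right) \left(- \frac{17}{4122}\right) = \frac{3426163}{35778960}$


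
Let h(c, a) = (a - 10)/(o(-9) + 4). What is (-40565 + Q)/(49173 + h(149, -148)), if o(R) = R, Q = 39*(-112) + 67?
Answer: -224330/246023 ≈ -0.91183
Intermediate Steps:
Q = -4301 (Q = -4368 + 67 = -4301)
h(c, a) = 2 - a/5 (h(c, a) = (a - 10)/(-9 + 4) = (-10 + a)/(-5) = (-10 + a)*(-⅕) = 2 - a/5)
(-40565 + Q)/(49173 + h(149, -148)) = (-40565 - 4301)/(49173 + (2 - ⅕*(-148))) = -44866/(49173 + (2 + 148/5)) = -44866/(49173 + 158/5) = -44866/246023/5 = -44866*5/246023 = -224330/246023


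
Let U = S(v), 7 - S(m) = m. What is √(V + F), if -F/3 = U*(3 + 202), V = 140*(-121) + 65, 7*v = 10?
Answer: 3*I*√110530/7 ≈ 142.48*I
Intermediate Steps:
v = 10/7 (v = (⅐)*10 = 10/7 ≈ 1.4286)
S(m) = 7 - m
U = 39/7 (U = 7 - 1*10/7 = 7 - 10/7 = 39/7 ≈ 5.5714)
V = -16875 (V = -16940 + 65 = -16875)
F = -23985/7 (F = -117*(3 + 202)/7 = -117*205/7 = -3*7995/7 = -23985/7 ≈ -3426.4)
√(V + F) = √(-16875 - 23985/7) = √(-142110/7) = 3*I*√110530/7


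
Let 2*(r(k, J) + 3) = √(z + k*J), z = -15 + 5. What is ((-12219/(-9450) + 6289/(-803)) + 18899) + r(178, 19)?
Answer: 47779947469/2529450 + √843 ≈ 18919.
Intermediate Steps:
z = -10
r(k, J) = -3 + √(-10 + J*k)/2 (r(k, J) = -3 + √(-10 + k*J)/2 = -3 + √(-10 + J*k)/2)
((-12219/(-9450) + 6289/(-803)) + 18899) + r(178, 19) = ((-12219/(-9450) + 6289/(-803)) + 18899) + (-3 + √(-10 + 19*178)/2) = ((-12219*(-1/9450) + 6289*(-1/803)) + 18899) + (-3 + √(-10 + 3382)/2) = ((4073/3150 - 6289/803) + 18899) + (-3 + √3372/2) = (-16539731/2529450 + 18899) + (-3 + (2*√843)/2) = 47787535819/2529450 + (-3 + √843) = 47779947469/2529450 + √843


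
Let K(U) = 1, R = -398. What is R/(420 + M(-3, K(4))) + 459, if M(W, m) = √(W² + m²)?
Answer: 8079585/17639 + 199*√10/88195 ≈ 458.06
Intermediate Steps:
R/(420 + M(-3, K(4))) + 459 = -398/(420 + √((-3)² + 1²)) + 459 = -398/(420 + √(9 + 1)) + 459 = -398/(420 + √10) + 459 = 459 - 398/(420 + √10)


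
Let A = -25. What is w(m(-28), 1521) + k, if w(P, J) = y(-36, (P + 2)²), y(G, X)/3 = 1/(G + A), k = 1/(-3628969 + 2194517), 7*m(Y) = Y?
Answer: -4303417/87501572 ≈ -0.049181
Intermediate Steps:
m(Y) = Y/7
k = -1/1434452 (k = 1/(-1434452) = -1/1434452 ≈ -6.9713e-7)
y(G, X) = 3/(-25 + G) (y(G, X) = 3/(G - 25) = 3/(-25 + G))
w(P, J) = -3/61 (w(P, J) = 3/(-25 - 36) = 3/(-61) = 3*(-1/61) = -3/61)
w(m(-28), 1521) + k = -3/61 - 1/1434452 = -4303417/87501572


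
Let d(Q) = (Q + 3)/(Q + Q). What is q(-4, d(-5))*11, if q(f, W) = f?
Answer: -44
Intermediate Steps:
d(Q) = (3 + Q)/(2*Q) (d(Q) = (3 + Q)/((2*Q)) = (3 + Q)*(1/(2*Q)) = (3 + Q)/(2*Q))
q(-4, d(-5))*11 = -4*11 = -44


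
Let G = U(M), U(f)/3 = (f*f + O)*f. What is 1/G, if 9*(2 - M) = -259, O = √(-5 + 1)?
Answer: 67311/5887365685 - 39366*I/1630800294745 ≈ 1.1433e-5 - 2.4139e-8*I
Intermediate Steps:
O = 2*I (O = √(-4) = 2*I ≈ 2.0*I)
M = 277/9 (M = 2 - ⅑*(-259) = 2 + 259/9 = 277/9 ≈ 30.778)
U(f) = 3*f*(f² + 2*I) (U(f) = 3*((f*f + 2*I)*f) = 3*((f² + 2*I)*f) = 3*(f*(f² + 2*I)) = 3*f*(f² + 2*I))
G = 21253933/243 + 554*I/3 (G = 3*(277/9)*((277/9)² + 2*I) = 3*(277/9)*(76729/81 + 2*I) = 21253933/243 + 554*I/3 ≈ 87465.0 + 184.67*I)
1/G = 1/(21253933/243 + 554*I/3) = 59049*(21253933/243 - 554*I/3)/451731681644365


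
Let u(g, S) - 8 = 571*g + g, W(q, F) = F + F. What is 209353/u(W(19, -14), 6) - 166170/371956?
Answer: -875327759/64720344 ≈ -13.525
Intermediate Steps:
W(q, F) = 2*F
u(g, S) = 8 + 572*g (u(g, S) = 8 + (571*g + g) = 8 + 572*g)
209353/u(W(19, -14), 6) - 166170/371956 = 209353/(8 + 572*(2*(-14))) - 166170/371956 = 209353/(8 + 572*(-28)) - 166170*1/371956 = 209353/(8 - 16016) - 83085/185978 = 209353/(-16008) - 83085/185978 = 209353*(-1/16008) - 83085/185978 = -209353/16008 - 83085/185978 = -875327759/64720344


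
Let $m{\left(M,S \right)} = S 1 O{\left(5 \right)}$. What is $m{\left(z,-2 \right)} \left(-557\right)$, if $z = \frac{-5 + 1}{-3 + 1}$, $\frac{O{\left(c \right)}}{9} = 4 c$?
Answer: $200520$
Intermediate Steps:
$O{\left(c \right)} = 36 c$ ($O{\left(c \right)} = 9 \cdot 4 c = 36 c$)
$z = 2$ ($z = - \frac{4}{-2} = \left(-4\right) \left(- \frac{1}{2}\right) = 2$)
$m{\left(M,S \right)} = 180 S$ ($m{\left(M,S \right)} = S 1 \cdot 36 \cdot 5 = S 180 = 180 S$)
$m{\left(z,-2 \right)} \left(-557\right) = 180 \left(-2\right) \left(-557\right) = \left(-360\right) \left(-557\right) = 200520$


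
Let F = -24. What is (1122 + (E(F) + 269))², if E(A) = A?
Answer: 1868689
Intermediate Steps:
(1122 + (E(F) + 269))² = (1122 + (-24 + 269))² = (1122 + 245)² = 1367² = 1868689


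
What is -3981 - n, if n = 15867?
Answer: -19848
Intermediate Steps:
-3981 - n = -3981 - 1*15867 = -3981 - 15867 = -19848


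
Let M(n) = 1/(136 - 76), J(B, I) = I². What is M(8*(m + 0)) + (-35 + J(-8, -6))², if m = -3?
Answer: 61/60 ≈ 1.0167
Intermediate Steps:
M(n) = 1/60
M(8*(m + 0)) + (-35 + J(-8, -6))² = 1/60 + (-35 + (-6)²)² = 1/60 + (-35 + 36)² = 1/60 + 1² = 1/60 + 1 = 61/60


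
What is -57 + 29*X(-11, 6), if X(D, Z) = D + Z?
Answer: -202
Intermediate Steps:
-57 + 29*X(-11, 6) = -57 + 29*(-11 + 6) = -57 + 29*(-5) = -57 - 145 = -202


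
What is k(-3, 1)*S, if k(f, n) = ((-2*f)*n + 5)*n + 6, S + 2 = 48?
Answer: 782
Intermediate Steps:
S = 46 (S = -2 + 48 = 46)
k(f, n) = 6 + n*(5 - 2*f*n) (k(f, n) = (-2*f*n + 5)*n + 6 = (5 - 2*f*n)*n + 6 = n*(5 - 2*f*n) + 6 = 6 + n*(5 - 2*f*n))
k(-3, 1)*S = (6 + 5*1 - 2*(-3)*1²)*46 = (6 + 5 - 2*(-3)*1)*46 = (6 + 5 + 6)*46 = 17*46 = 782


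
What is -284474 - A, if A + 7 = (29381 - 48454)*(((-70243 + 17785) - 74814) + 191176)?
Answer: 1218556525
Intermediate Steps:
A = -1218840999 (A = -7 + (29381 - 48454)*(((-70243 + 17785) - 74814) + 191176) = -7 - 19073*((-52458 - 74814) + 191176) = -7 - 19073*(-127272 + 191176) = -7 - 19073*63904 = -7 - 1218840992 = -1218840999)
-284474 - A = -284474 - 1*(-1218840999) = -284474 + 1218840999 = 1218556525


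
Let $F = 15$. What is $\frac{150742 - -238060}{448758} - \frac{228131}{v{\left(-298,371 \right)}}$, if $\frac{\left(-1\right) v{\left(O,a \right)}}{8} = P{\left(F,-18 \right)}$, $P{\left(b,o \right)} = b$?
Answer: $\frac{17070377923}{8975160} \approx 1902.0$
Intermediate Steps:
$v{\left(O,a \right)} = -120$ ($v{\left(O,a \right)} = \left(-8\right) 15 = -120$)
$\frac{150742 - -238060}{448758} - \frac{228131}{v{\left(-298,371 \right)}} = \frac{150742 - -238060}{448758} - \frac{228131}{-120} = \left(150742 + 238060\right) \frac{1}{448758} - - \frac{228131}{120} = 388802 \cdot \frac{1}{448758} + \frac{228131}{120} = \frac{194401}{224379} + \frac{228131}{120} = \frac{17070377923}{8975160}$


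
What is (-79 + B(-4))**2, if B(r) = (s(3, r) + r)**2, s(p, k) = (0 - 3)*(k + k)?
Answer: 103041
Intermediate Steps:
s(p, k) = -6*k
B(r) = 25*r**2 (B(r) = (-6*r + r)**2 = (-5*r)**2 = 25*r**2)
(-79 + B(-4))**2 = (-79 + 25*(-4)**2)**2 = (-79 + 25*16)**2 = (-79 + 400)**2 = 321**2 = 103041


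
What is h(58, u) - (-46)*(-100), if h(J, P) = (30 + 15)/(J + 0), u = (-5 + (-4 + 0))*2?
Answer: -266755/58 ≈ -4599.2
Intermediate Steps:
u = -18 (u = (-5 - 4)*2 = -9*2 = -18)
h(J, P) = 45/J
h(58, u) - (-46)*(-100) = 45/58 - (-46)*(-100) = 45*(1/58) - 1*4600 = 45/58 - 4600 = -266755/58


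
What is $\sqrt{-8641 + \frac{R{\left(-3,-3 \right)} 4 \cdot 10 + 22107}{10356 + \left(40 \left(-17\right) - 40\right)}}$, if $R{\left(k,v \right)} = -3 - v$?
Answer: $\frac{i \sqrt{22281260969}}{1606} \approx 92.945 i$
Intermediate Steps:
$\sqrt{-8641 + \frac{R{\left(-3,-3 \right)} 4 \cdot 10 + 22107}{10356 + \left(40 \left(-17\right) - 40\right)}} = \sqrt{-8641 + \frac{\left(-3 - -3\right) 4 \cdot 10 + 22107}{10356 + \left(40 \left(-17\right) - 40\right)}} = \sqrt{-8641 + \frac{\left(-3 + 3\right) 4 \cdot 10 + 22107}{10356 - 720}} = \sqrt{-8641 + \frac{0 \cdot 4 \cdot 10 + 22107}{10356 - 720}} = \sqrt{-8641 + \frac{0 \cdot 10 + 22107}{9636}} = \sqrt{-8641 + \left(0 + 22107\right) \frac{1}{9636}} = \sqrt{-8641 + 22107 \cdot \frac{1}{9636}} = \sqrt{-8641 + \frac{7369}{3212}} = \sqrt{- \frac{27747523}{3212}} = \frac{i \sqrt{22281260969}}{1606}$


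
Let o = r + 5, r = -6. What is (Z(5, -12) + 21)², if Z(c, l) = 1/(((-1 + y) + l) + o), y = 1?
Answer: 73984/169 ≈ 437.78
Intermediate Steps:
o = -1 (o = -6 + 5 = -1)
Z(c, l) = 1/(-1 + l) (Z(c, l) = 1/(((-1 + 1) + l) - 1) = 1/((0 + l) - 1) = 1/(l - 1) = 1/(-1 + l))
(Z(5, -12) + 21)² = (1/(-1 - 12) + 21)² = (1/(-13) + 21)² = (-1/13 + 21)² = (272/13)² = 73984/169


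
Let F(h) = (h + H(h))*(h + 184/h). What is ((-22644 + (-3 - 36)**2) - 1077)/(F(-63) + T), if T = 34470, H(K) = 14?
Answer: -199800/339301 ≈ -0.58886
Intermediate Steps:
F(h) = (14 + h)*(h + 184/h) (F(h) = (h + 14)*(h + 184/h) = (14 + h)*(h + 184/h))
((-22644 + (-3 - 36)**2) - 1077)/(F(-63) + T) = ((-22644 + (-3 - 36)**2) - 1077)/((184 + (-63)**2 + 14*(-63) + 2576/(-63)) + 34470) = ((-22644 + (-39)**2) - 1077)/((184 + 3969 - 882 + 2576*(-1/63)) + 34470) = ((-22644 + 1521) - 1077)/((184 + 3969 - 882 - 368/9) + 34470) = (-21123 - 1077)/(29071/9 + 34470) = -22200/339301/9 = -22200*9/339301 = -199800/339301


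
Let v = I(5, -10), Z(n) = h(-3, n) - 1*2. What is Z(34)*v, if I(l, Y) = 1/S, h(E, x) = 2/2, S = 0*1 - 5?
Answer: ⅕ ≈ 0.20000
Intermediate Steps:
S = -5 (S = 0 - 5 = -5)
h(E, x) = 1 (h(E, x) = 2*(½) = 1)
Z(n) = -1 (Z(n) = 1 - 1*2 = 1 - 2 = -1)
I(l, Y) = -⅕ (I(l, Y) = 1/(-5) = -⅕)
v = -⅕ ≈ -0.20000
Z(34)*v = -1*(-⅕) = ⅕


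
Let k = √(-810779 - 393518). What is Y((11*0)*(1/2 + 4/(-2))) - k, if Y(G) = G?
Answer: -I*√1204297 ≈ -1097.4*I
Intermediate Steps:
k = I*√1204297 (k = √(-1204297) = I*√1204297 ≈ 1097.4*I)
Y((11*0)*(1/2 + 4/(-2))) - k = (11*0)*(1/2 + 4/(-2)) - I*√1204297 = 0*(1*(½) + 4*(-½)) - I*√1204297 = 0*(½ - 2) - I*√1204297 = 0*(-3/2) - I*√1204297 = 0 - I*√1204297 = -I*√1204297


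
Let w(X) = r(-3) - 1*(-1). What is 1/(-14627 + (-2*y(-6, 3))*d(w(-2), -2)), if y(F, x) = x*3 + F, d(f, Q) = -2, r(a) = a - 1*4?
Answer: -1/14615 ≈ -6.8423e-5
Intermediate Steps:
r(a) = -4 + a (r(a) = a - 4 = -4 + a)
w(X) = -6 (w(X) = (-4 - 3) - 1*(-1) = -7 + 1 = -6)
y(F, x) = F + 3*x (y(F, x) = 3*x + F = F + 3*x)
1/(-14627 + (-2*y(-6, 3))*d(w(-2), -2)) = 1/(-14627 - 2*(-6 + 3*3)*(-2)) = 1/(-14627 - 2*(-6 + 9)*(-2)) = 1/(-14627 - 2*3*(-2)) = 1/(-14627 - 6*(-2)) = 1/(-14627 + 12) = 1/(-14615) = -1/14615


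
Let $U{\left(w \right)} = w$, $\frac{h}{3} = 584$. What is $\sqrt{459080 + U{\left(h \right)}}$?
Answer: $4 \sqrt{28802} \approx 678.85$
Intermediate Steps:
$h = 1752$ ($h = 3 \cdot 584 = 1752$)
$\sqrt{459080 + U{\left(h \right)}} = \sqrt{459080 + 1752} = \sqrt{460832} = 4 \sqrt{28802}$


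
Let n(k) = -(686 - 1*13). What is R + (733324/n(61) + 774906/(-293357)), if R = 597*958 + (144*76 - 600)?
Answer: 114741488562064/197429261 ≈ 5.8118e+5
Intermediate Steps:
n(k) = -673 (n(k) = -(686 - 13) = -1*673 = -673)
R = 582270 (R = 571926 + (10944 - 600) = 571926 + 10344 = 582270)
R + (733324/n(61) + 774906/(-293357)) = 582270 + (733324/(-673) + 774906/(-293357)) = 582270 + (733324*(-1/673) + 774906*(-1/293357)) = 582270 + (-733324/673 - 774906/293357) = 582270 - 215647240406/197429261 = 114741488562064/197429261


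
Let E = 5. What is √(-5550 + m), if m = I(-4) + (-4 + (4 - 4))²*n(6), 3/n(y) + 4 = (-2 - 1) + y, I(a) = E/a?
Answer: I*√22397/2 ≈ 74.828*I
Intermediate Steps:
I(a) = 5/a
n(y) = 3/(-7 + y) (n(y) = 3/(-4 + ((-2 - 1) + y)) = 3/(-4 + (-3 + y)) = 3/(-7 + y))
m = -197/4 (m = 5/(-4) + (-4 + (4 - 4))²*(3/(-7 + 6)) = 5*(-¼) + (-4 + 0)²*(3/(-1)) = -5/4 + (-4)²*(3*(-1)) = -5/4 + 16*(-3) = -5/4 - 48 = -197/4 ≈ -49.250)
√(-5550 + m) = √(-5550 - 197/4) = √(-22397/4) = I*√22397/2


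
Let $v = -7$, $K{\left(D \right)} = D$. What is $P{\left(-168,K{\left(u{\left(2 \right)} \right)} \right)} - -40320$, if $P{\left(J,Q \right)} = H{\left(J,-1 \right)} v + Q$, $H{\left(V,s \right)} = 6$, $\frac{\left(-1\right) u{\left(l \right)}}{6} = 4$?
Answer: $40254$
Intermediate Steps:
$u{\left(l \right)} = -24$ ($u{\left(l \right)} = \left(-6\right) 4 = -24$)
$P{\left(J,Q \right)} = -42 + Q$ ($P{\left(J,Q \right)} = 6 \left(-7\right) + Q = -42 + Q$)
$P{\left(-168,K{\left(u{\left(2 \right)} \right)} \right)} - -40320 = \left(-42 - 24\right) - -40320 = -66 + 40320 = 40254$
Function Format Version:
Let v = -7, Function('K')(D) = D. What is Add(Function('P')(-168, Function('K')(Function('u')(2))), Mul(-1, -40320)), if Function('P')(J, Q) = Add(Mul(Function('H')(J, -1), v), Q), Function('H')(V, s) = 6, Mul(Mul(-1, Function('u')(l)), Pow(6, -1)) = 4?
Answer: 40254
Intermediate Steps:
Function('u')(l) = -24 (Function('u')(l) = Mul(-6, 4) = -24)
Function('P')(J, Q) = Add(-42, Q) (Function('P')(J, Q) = Add(Mul(6, -7), Q) = Add(-42, Q))
Add(Function('P')(-168, Function('K')(Function('u')(2))), Mul(-1, -40320)) = Add(Add(-42, -24), Mul(-1, -40320)) = Add(-66, 40320) = 40254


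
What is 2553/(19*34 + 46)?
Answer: 2553/692 ≈ 3.6893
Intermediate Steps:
2553/(19*34 + 46) = 2553/(646 + 46) = 2553/692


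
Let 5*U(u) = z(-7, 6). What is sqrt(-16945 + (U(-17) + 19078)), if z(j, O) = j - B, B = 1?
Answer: sqrt(53285)/5 ≈ 46.167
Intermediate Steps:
z(j, O) = -1 + j (z(j, O) = j - 1*1 = j - 1 = -1 + j)
U(u) = -8/5 (U(u) = (-1 - 7)/5 = (1/5)*(-8) = -8/5)
sqrt(-16945 + (U(-17) + 19078)) = sqrt(-16945 + (-8/5 + 19078)) = sqrt(-16945 + 95382/5) = sqrt(10657/5) = sqrt(53285)/5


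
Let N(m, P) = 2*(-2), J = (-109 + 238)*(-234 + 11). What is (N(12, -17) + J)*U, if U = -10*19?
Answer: 5466490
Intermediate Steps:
J = -28767 (J = 129*(-223) = -28767)
U = -190
N(m, P) = -4
(N(12, -17) + J)*U = (-4 - 28767)*(-190) = -28771*(-190) = 5466490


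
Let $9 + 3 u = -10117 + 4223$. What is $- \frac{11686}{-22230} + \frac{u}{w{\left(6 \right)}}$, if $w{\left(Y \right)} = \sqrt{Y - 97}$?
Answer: $\frac{5843}{11115} + \frac{5903 i \sqrt{91}}{273} \approx 0.52569 + 206.27 i$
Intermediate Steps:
$u = - \frac{5903}{3}$ ($u = -3 + \frac{-10117 + 4223}{3} = -3 + \frac{1}{3} \left(-5894\right) = -3 - \frac{5894}{3} = - \frac{5903}{3} \approx -1967.7$)
$w{\left(Y \right)} = \sqrt{-97 + Y}$
$- \frac{11686}{-22230} + \frac{u}{w{\left(6 \right)}} = - \frac{11686}{-22230} - \frac{5903}{3 \sqrt{-97 + 6}} = \left(-11686\right) \left(- \frac{1}{22230}\right) - \frac{5903}{3 \sqrt{-91}} = \frac{5843}{11115} - \frac{5903}{3 i \sqrt{91}} = \frac{5843}{11115} - \frac{5903 \left(- \frac{i \sqrt{91}}{91}\right)}{3} = \frac{5843}{11115} + \frac{5903 i \sqrt{91}}{273}$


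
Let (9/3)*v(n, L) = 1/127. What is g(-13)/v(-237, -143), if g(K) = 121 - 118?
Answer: 1143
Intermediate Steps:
v(n, L) = 1/381 (v(n, L) = (⅓)/127 = (⅓)*(1/127) = 1/381)
g(K) = 3
g(-13)/v(-237, -143) = 3/(1/381) = 3*381 = 1143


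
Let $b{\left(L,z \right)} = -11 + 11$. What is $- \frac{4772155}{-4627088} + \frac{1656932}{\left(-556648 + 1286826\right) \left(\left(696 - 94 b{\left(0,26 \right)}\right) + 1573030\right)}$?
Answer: $\frac{1370922867472547589}{1329246824611260016} \approx 1.0314$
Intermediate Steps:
$b{\left(L,z \right)} = 0$
$- \frac{4772155}{-4627088} + \frac{1656932}{\left(-556648 + 1286826\right) \left(\left(696 - 94 b{\left(0,26 \right)}\right) + 1573030\right)} = - \frac{4772155}{-4627088} + \frac{1656932}{\left(-556648 + 1286826\right) \left(\left(696 - 0\right) + 1573030\right)} = \left(-4772155\right) \left(- \frac{1}{4627088}\right) + \frac{1656932}{730178 \left(\left(696 + 0\right) + 1573030\right)} = \frac{4772155}{4627088} + \frac{1656932}{730178 \left(696 + 1573030\right)} = \frac{4772155}{4627088} + \frac{1656932}{730178 \cdot 1573726} = \frac{4772155}{4627088} + \frac{1656932}{1149100103228} = \frac{4772155}{4627088} + 1656932 \cdot \frac{1}{1149100103228} = \frac{4772155}{4627088} + \frac{414233}{287275025807} = \frac{1370922867472547589}{1329246824611260016}$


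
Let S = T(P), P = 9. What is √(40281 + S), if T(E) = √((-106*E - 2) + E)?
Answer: √(40281 + I*√947) ≈ 200.7 + 0.0767*I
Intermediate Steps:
T(E) = √(-2 - 105*E) (T(E) = √((-2 - 106*E) + E) = √(-2 - 105*E))
S = I*√947 (S = √(-2 - 105*9) = √(-2 - 945) = √(-947) = I*√947 ≈ 30.773*I)
√(40281 + S) = √(40281 + I*√947)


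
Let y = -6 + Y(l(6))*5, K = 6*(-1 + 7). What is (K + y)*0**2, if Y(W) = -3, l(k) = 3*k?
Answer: 0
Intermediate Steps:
K = 36 (K = 6*6 = 36)
y = -21 (y = -6 - 3*5 = -6 - 15 = -21)
(K + y)*0**2 = (36 - 21)*0**2 = 15*0 = 0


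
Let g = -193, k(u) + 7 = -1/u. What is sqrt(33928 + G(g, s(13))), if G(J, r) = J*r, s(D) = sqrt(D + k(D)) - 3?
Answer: sqrt(5831683 - 2509*sqrt(1001))/13 ≈ 184.49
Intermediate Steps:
k(u) = -7 - 1/u
s(D) = -3 + sqrt(-7 + D - 1/D) (s(D) = sqrt(D + (-7 - 1/D)) - 3 = sqrt(-7 + D - 1/D) - 3 = -3 + sqrt(-7 + D - 1/D))
sqrt(33928 + G(g, s(13))) = sqrt(33928 - 193*(-3 + sqrt(-7 + 13 - 1/13))) = sqrt(33928 - 193*(-3 + sqrt(77/13))) = sqrt(33928 - 193*(-3 + sqrt(1001)/13)) = sqrt(33928 + (579 - 193*sqrt(1001)/13)) = sqrt(34507 - 193*sqrt(1001)/13)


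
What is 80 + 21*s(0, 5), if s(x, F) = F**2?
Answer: 605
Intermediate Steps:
80 + 21*s(0, 5) = 80 + 21*5**2 = 80 + 21*25 = 80 + 525 = 605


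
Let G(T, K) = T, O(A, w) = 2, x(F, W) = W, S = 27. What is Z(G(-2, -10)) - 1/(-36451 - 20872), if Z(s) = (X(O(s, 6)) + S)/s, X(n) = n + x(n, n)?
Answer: -1777011/114646 ≈ -15.500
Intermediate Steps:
X(n) = 2*n (X(n) = n + n = 2*n)
Z(s) = 31/s (Z(s) = (2*2 + 27)/s = (4 + 27)/s = 31/s)
Z(G(-2, -10)) - 1/(-36451 - 20872) = 31/(-2) - 1/(-36451 - 20872) = 31*(-1/2) - 1/(-57323) = -31/2 - 1*(-1/57323) = -31/2 + 1/57323 = -1777011/114646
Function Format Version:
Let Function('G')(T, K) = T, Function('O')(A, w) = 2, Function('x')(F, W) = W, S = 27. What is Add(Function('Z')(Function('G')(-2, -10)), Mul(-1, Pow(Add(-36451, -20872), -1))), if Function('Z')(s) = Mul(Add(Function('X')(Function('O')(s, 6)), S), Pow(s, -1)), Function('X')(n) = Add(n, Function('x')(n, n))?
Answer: Rational(-1777011, 114646) ≈ -15.500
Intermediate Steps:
Function('X')(n) = Mul(2, n) (Function('X')(n) = Add(n, n) = Mul(2, n))
Function('Z')(s) = Mul(31, Pow(s, -1)) (Function('Z')(s) = Mul(Add(Mul(2, 2), 27), Pow(s, -1)) = Mul(Add(4, 27), Pow(s, -1)) = Mul(31, Pow(s, -1)))
Add(Function('Z')(Function('G')(-2, -10)), Mul(-1, Pow(Add(-36451, -20872), -1))) = Add(Mul(31, Pow(-2, -1)), Mul(-1, Pow(Add(-36451, -20872), -1))) = Add(Mul(31, Rational(-1, 2)), Mul(-1, Pow(-57323, -1))) = Add(Rational(-31, 2), Mul(-1, Rational(-1, 57323))) = Add(Rational(-31, 2), Rational(1, 57323)) = Rational(-1777011, 114646)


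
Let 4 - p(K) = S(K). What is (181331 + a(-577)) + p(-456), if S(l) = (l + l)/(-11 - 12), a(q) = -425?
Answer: 4160018/23 ≈ 1.8087e+5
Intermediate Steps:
S(l) = -2*l/23 (S(l) = (2*l)/(-23) = (2*l)*(-1/23) = -2*l/23)
p(K) = 4 + 2*K/23 (p(K) = 4 - (-2)*K/23 = 4 + 2*K/23)
(181331 + a(-577)) + p(-456) = (181331 - 425) + (4 + (2/23)*(-456)) = 180906 + (4 - 912/23) = 180906 - 820/23 = 4160018/23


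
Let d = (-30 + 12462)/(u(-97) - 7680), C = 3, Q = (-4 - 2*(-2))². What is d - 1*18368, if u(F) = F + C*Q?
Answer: -20408624/1111 ≈ -18370.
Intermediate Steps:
Q = 0 (Q = (-4 + 4)² = 0² = 0)
u(F) = F (u(F) = F + 3*0 = F + 0 = F)
d = -1776/1111 (d = (-30 + 12462)/(-97 - 7680) = 12432/(-7777) = 12432*(-1/7777) = -1776/1111 ≈ -1.5986)
d - 1*18368 = -1776/1111 - 1*18368 = -1776/1111 - 18368 = -20408624/1111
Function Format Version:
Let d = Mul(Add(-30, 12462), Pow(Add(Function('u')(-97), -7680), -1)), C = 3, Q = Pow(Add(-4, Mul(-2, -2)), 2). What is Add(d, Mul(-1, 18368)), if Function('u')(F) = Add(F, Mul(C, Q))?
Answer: Rational(-20408624, 1111) ≈ -18370.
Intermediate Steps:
Q = 0 (Q = Pow(Add(-4, 4), 2) = Pow(0, 2) = 0)
Function('u')(F) = F (Function('u')(F) = Add(F, Mul(3, 0)) = Add(F, 0) = F)
d = Rational(-1776, 1111) (d = Mul(Add(-30, 12462), Pow(Add(-97, -7680), -1)) = Mul(12432, Pow(-7777, -1)) = Mul(12432, Rational(-1, 7777)) = Rational(-1776, 1111) ≈ -1.5986)
Add(d, Mul(-1, 18368)) = Add(Rational(-1776, 1111), Mul(-1, 18368)) = Add(Rational(-1776, 1111), -18368) = Rational(-20408624, 1111)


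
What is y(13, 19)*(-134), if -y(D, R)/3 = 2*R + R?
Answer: 22914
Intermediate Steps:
y(D, R) = -9*R (y(D, R) = -3*(2*R + R) = -9*R)
y(13, 19)*(-134) = -9*19*(-134) = -171*(-134) = 22914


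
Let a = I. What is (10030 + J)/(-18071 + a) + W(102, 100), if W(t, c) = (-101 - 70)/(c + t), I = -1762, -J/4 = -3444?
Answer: -8200255/4006266 ≈ -2.0469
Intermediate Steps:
J = 13776 (J = -4*(-3444) = 13776)
W(t, c) = -171/(c + t)
a = -1762
(10030 + J)/(-18071 + a) + W(102, 100) = (10030 + 13776)/(-18071 - 1762) - 171/(100 + 102) = 23806/(-19833) - 171/202 = 23806*(-1/19833) - 171*1/202 = -23806/19833 - 171/202 = -8200255/4006266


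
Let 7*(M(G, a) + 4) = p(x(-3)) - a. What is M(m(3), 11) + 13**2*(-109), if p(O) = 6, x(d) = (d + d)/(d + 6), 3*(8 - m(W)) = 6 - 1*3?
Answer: -128980/7 ≈ -18426.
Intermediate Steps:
m(W) = 7 (m(W) = 8 - (6 - 1*3)/3 = 8 - (6 - 3)/3 = 8 - 1/3*3 = 8 - 1 = 7)
x(d) = 2*d/(6 + d) (x(d) = (2*d)/(6 + d) = 2*d/(6 + d))
M(G, a) = -22/7 - a/7 (M(G, a) = -4 + (6 - a)/7 = -4 + (6/7 - a/7) = -22/7 - a/7)
M(m(3), 11) + 13**2*(-109) = (-22/7 - 1/7*11) + 13**2*(-109) = (-22/7 - 11/7) + 169*(-109) = -33/7 - 18421 = -128980/7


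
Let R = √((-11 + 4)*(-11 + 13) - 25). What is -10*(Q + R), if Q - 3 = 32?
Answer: -350 - 10*I*√39 ≈ -350.0 - 62.45*I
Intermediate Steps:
Q = 35 (Q = 3 + 32 = 35)
R = I*√39 (R = √(-7*2 - 25) = √(-14 - 25) = √(-39) = I*√39 ≈ 6.245*I)
-10*(Q + R) = -10*(35 + I*√39) = -350 - 10*I*√39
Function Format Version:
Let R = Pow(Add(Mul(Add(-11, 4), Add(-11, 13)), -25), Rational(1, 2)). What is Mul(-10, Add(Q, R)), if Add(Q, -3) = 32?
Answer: Add(-350, Mul(-10, I, Pow(39, Rational(1, 2)))) ≈ Add(-350.00, Mul(-62.450, I))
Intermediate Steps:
Q = 35 (Q = Add(3, 32) = 35)
R = Mul(I, Pow(39, Rational(1, 2))) (R = Pow(Add(Mul(-7, 2), -25), Rational(1, 2)) = Pow(Add(-14, -25), Rational(1, 2)) = Pow(-39, Rational(1, 2)) = Mul(I, Pow(39, Rational(1, 2))) ≈ Mul(6.2450, I))
Mul(-10, Add(Q, R)) = Mul(-10, Add(35, Mul(I, Pow(39, Rational(1, 2))))) = Add(-350, Mul(-10, I, Pow(39, Rational(1, 2))))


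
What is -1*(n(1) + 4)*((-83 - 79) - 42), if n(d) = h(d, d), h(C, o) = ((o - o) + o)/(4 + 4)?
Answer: 1683/2 ≈ 841.50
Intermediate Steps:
h(C, o) = o/8 (h(C, o) = (0 + o)/8 = o*(1/8) = o/8)
n(d) = d/8
-1*(n(1) + 4)*((-83 - 79) - 42) = -1*((1/8)*1 + 4)*((-83 - 79) - 42) = -1*(1/8 + 4)*(-162 - 42) = -1*(33/8)*(-204) = -33*(-204)/8 = -1*(-1683/2) = 1683/2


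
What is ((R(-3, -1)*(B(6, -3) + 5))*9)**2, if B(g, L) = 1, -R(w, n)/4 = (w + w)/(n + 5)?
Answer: 104976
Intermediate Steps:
R(w, n) = -8*w/(5 + n) (R(w, n) = -4*(w + w)/(n + 5) = -4*2*w/(5 + n) = -8*w/(5 + n))
((R(-3, -1)*(B(6, -3) + 5))*9)**2 = (((-8*(-3)/(5 - 1))*(1 + 5))*9)**2 = ((-8*(-3)/4*6)*9)**2 = ((-8*(-3)*1/4*6)*9)**2 = ((6*6)*9)**2 = (36*9)**2 = 324**2 = 104976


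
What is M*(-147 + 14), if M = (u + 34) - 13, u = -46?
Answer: 3325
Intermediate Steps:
M = -25 (M = (-46 + 34) - 13 = -12 - 13 = -25)
M*(-147 + 14) = -25*(-147 + 14) = -25*(-133) = 3325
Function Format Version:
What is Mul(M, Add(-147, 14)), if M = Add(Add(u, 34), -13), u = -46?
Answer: 3325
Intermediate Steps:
M = -25 (M = Add(Add(-46, 34), -13) = Add(-12, -13) = -25)
Mul(M, Add(-147, 14)) = Mul(-25, Add(-147, 14)) = Mul(-25, -133) = 3325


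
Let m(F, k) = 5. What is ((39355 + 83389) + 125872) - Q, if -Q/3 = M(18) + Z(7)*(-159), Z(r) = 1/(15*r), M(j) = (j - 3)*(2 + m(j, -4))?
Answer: 8712426/35 ≈ 2.4893e+5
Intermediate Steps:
M(j) = -21 + 7*j (M(j) = (j - 3)*(2 + 5) = (-3 + j)*7 = -21 + 7*j)
Z(r) = 1/(15*r)
Q = -10866/35 (Q = -3*((-21 + 7*18) + ((1/15)/7)*(-159)) = -3*((-21 + 126) + ((1/15)*(⅐))*(-159)) = -3*(105 + (1/105)*(-159)) = -3*(105 - 53/35) = -3*3622/35 = -10866/35 ≈ -310.46)
((39355 + 83389) + 125872) - Q = ((39355 + 83389) + 125872) - 1*(-10866/35) = (122744 + 125872) + 10866/35 = 248616 + 10866/35 = 8712426/35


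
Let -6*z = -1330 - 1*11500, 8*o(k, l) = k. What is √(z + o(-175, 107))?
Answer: √304770/12 ≈ 46.005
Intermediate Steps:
o(k, l) = k/8
z = 6415/3 (z = -(-1330 - 1*11500)/6 = -(-1330 - 11500)/6 = -⅙*(-12830) = 6415/3 ≈ 2138.3)
√(z + o(-175, 107)) = √(6415/3 + (⅛)*(-175)) = √(6415/3 - 175/8) = √(50795/24) = √304770/12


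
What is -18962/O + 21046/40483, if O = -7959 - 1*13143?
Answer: 605875669/427136133 ≈ 1.4185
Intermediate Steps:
O = -21102 (O = -7959 - 13143 = -21102)
-18962/O + 21046/40483 = -18962/(-21102) + 21046/40483 = -18962*(-1/21102) + 21046*(1/40483) = 9481/10551 + 21046/40483 = 605875669/427136133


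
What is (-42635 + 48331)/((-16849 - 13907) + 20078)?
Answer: -2848/5339 ≈ -0.53343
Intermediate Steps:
(-42635 + 48331)/((-16849 - 13907) + 20078) = 5696/(-30756 + 20078) = 5696/(-10678) = 5696*(-1/10678) = -2848/5339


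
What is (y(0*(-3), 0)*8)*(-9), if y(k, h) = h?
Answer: 0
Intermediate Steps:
(y(0*(-3), 0)*8)*(-9) = (0*8)*(-9) = 0*(-9) = 0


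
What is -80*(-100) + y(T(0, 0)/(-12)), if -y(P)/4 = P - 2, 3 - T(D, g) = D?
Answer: 8009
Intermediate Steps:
T(D, g) = 3 - D
y(P) = 8 - 4*P (y(P) = -4*(P - 2) = -4*(-2 + P) = 8 - 4*P)
-80*(-100) + y(T(0, 0)/(-12)) = -80*(-100) + (8 - 4*(3 - 1*0)/(-12)) = 8000 + (8 - 4*(3 + 0)*(-1)/12) = 8000 + (8 - 12*(-1)/12) = 8000 + (8 - 4*(-¼)) = 8000 + (8 + 1) = 8000 + 9 = 8009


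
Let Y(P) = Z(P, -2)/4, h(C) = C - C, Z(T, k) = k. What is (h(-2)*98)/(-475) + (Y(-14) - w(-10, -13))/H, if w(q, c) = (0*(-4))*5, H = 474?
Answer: -1/948 ≈ -0.0010549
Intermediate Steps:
h(C) = 0
Y(P) = -1/2 (Y(P) = -2/4 = -2*1/4 = -1/2)
w(q, c) = 0 (w(q, c) = 0*5 = 0)
(h(-2)*98)/(-475) + (Y(-14) - w(-10, -13))/H = (0*98)/(-475) + (-1/2 - 1*0)/474 = 0*(-1/475) + (-1/2 + 0)*(1/474) = 0 - 1/2*1/474 = 0 - 1/948 = -1/948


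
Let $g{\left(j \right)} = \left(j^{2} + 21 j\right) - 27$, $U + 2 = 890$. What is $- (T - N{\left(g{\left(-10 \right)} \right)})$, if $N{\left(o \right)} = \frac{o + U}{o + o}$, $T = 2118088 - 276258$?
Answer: $- \frac{504662171}{274} \approx -1.8418 \cdot 10^{6}$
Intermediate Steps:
$U = 888$ ($U = -2 + 890 = 888$)
$g{\left(j \right)} = -27 + j^{2} + 21 j$
$T = 1841830$
$N{\left(o \right)} = \frac{888 + o}{2 o}$ ($N{\left(o \right)} = \frac{o + 888}{o + o} = \frac{888 + o}{2 o}$)
$- (T - N{\left(g{\left(-10 \right)} \right)}) = - (1841830 - \frac{888 + \left(-27 + \left(-10\right)^{2} + 21 \left(-10\right)\right)}{2 \left(-27 + \left(-10\right)^{2} + 21 \left(-10\right)\right)}) = - (1841830 - \frac{888 - 137}{2 \left(-27 + 100 - 210\right)}) = - (1841830 - \frac{888 - 137}{2 \left(-137\right)}) = - (1841830 - \frac{1}{2} \left(- \frac{1}{137}\right) 751) = - (1841830 - - \frac{751}{274}) = - (1841830 + \frac{751}{274}) = \left(-1\right) \frac{504662171}{274} = - \frac{504662171}{274}$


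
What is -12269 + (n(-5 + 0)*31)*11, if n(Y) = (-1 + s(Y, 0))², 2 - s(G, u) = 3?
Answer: -10905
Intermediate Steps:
s(G, u) = -1 (s(G, u) = 2 - 1*3 = 2 - 3 = -1)
n(Y) = 4 (n(Y) = (-1 - 1)² = (-2)² = 4)
-12269 + (n(-5 + 0)*31)*11 = -12269 + (4*31)*11 = -12269 + 124*11 = -12269 + 1364 = -10905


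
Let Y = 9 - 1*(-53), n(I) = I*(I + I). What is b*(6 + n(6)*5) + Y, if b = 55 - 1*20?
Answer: 12872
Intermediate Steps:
n(I) = 2*I² (n(I) = I*(2*I) = 2*I²)
Y = 62 (Y = 9 + 53 = 62)
b = 35 (b = 55 - 20 = 35)
b*(6 + n(6)*5) + Y = 35*(6 + (2*6²)*5) + 62 = 35*(6 + (2*36)*5) + 62 = 35*(6 + 72*5) + 62 = 35*(6 + 360) + 62 = 35*366 + 62 = 12810 + 62 = 12872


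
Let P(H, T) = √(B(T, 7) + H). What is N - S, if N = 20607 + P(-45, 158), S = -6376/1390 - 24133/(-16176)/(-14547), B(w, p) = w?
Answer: 3370860784722851/163542029040 + √113 ≈ 20622.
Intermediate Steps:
P(H, T) = √(H + T) (P(H, T) = √(T + H) = √(H + T))
S = -750192295571/163542029040 (S = -6376*1/1390 - 24133*(-1/16176)*(-1/14547) = -3188/695 + (24133/16176)*(-1/14547) = -3188/695 - 24133/235312272 = -750192295571/163542029040 ≈ -4.5872)
N = 20607 + √113 (N = 20607 + √(-45 + 158) = 20607 + √113 ≈ 20618.)
N - S = (20607 + √113) - 1*(-750192295571/163542029040) = (20607 + √113) + 750192295571/163542029040 = 3370860784722851/163542029040 + √113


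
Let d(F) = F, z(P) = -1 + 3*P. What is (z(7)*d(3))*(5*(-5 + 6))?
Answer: 300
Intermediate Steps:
(z(7)*d(3))*(5*(-5 + 6)) = ((-1 + 3*7)*3)*(5*(-5 + 6)) = ((-1 + 21)*3)*(5*1) = (20*3)*5 = 60*5 = 300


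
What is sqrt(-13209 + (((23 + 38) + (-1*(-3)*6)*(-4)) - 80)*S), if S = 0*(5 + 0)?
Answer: I*sqrt(13209) ≈ 114.93*I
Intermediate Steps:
S = 0 (S = 0*5 = 0)
sqrt(-13209 + (((23 + 38) + (-1*(-3)*6)*(-4)) - 80)*S) = sqrt(-13209 + (((23 + 38) + (-1*(-3)*6)*(-4)) - 80)*0) = sqrt(-13209 + ((61 + (3*6)*(-4)) - 80)*0) = sqrt(-13209 + ((61 + 18*(-4)) - 80)*0) = sqrt(-13209 + ((61 - 72) - 80)*0) = sqrt(-13209 + (-11 - 80)*0) = sqrt(-13209 - 91*0) = sqrt(-13209 + 0) = sqrt(-13209) = I*sqrt(13209)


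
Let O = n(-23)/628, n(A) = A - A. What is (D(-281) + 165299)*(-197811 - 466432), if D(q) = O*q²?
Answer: -109798703657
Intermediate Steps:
n(A) = 0
O = 0 (O = 0/628 = 0*(1/628) = 0)
D(q) = 0 (D(q) = 0*q² = 0)
(D(-281) + 165299)*(-197811 - 466432) = (0 + 165299)*(-197811 - 466432) = 165299*(-664243) = -109798703657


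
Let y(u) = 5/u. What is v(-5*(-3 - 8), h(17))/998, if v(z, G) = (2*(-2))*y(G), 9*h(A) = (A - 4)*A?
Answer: -90/110279 ≈ -0.00081611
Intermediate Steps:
h(A) = A*(-4 + A)/9 (h(A) = ((A - 4)*A)/9 = ((-4 + A)*A)/9 = (A*(-4 + A))/9 = A*(-4 + A)/9)
v(z, G) = -20/G (v(z, G) = (2*(-2))*(5/G) = -20/G)
v(-5*(-3 - 8), h(17))/998 = -20*9/(17*(-4 + 17))/998 = -20/((⅑)*17*13)*(1/998) = -20/221/9*(1/998) = -20*9/221*(1/998) = -180/221*1/998 = -90/110279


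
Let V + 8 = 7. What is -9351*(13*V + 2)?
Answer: 102861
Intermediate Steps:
V = -1 (V = -8 + 7 = -1)
-9351*(13*V + 2) = -9351*(13*(-1) + 2) = -9351*(-13 + 2) = -9351*(-11) = 102861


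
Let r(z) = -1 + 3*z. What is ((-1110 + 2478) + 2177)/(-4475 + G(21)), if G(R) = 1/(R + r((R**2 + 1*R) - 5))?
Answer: -4931095/6224724 ≈ -0.79218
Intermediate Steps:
G(R) = 1/(-16 + 3*R**2 + 4*R) (G(R) = 1/(R + (-1 + 3*((R**2 + 1*R) - 5))) = 1/(R + (-1 + 3*((R**2 + R) - 5))) = 1/(R + (-1 + 3*((R + R**2) - 5))) = 1/(R + (-1 + 3*(-5 + R + R**2))) = 1/(R + (-1 + (-15 + 3*R + 3*R**2))) = 1/(R + (-16 + 3*R + 3*R**2)) = 1/(-16 + 3*R**2 + 4*R))
((-1110 + 2478) + 2177)/(-4475 + G(21)) = ((-1110 + 2478) + 2177)/(-4475 + 1/(-16 + 3*21**2 + 4*21)) = (1368 + 2177)/(-4475 + 1/(-16 + 3*441 + 84)) = 3545/(-4475 + 1/(-16 + 1323 + 84)) = 3545/(-4475 + 1/1391) = 3545/(-6224724/1391) = 3545*(-1391/6224724) = -4931095/6224724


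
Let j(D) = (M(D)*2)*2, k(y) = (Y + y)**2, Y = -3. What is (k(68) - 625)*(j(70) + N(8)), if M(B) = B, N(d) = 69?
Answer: 1256400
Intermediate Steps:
k(y) = (-3 + y)**2
j(D) = 4*D (j(D) = (D*2)*2 = (2*D)*2 = 4*D)
(k(68) - 625)*(j(70) + N(8)) = ((-3 + 68)**2 - 625)*(4*70 + 69) = (65**2 - 625)*(280 + 69) = (4225 - 625)*349 = 3600*349 = 1256400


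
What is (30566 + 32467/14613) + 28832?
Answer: 868015441/14613 ≈ 59400.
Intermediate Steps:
(30566 + 32467/14613) + 28832 = 446693425/14613 + 28832 = 868015441/14613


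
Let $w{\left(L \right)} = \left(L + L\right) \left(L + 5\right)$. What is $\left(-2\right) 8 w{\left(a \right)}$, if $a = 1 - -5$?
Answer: $-2112$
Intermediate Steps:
$a = 6$ ($a = 1 + 5 = 6$)
$w{\left(L \right)} = 2 L \left(5 + L\right)$
$\left(-2\right) 8 w{\left(a \right)} = \left(-2\right) 8 \cdot 2 \cdot 6 \left(5 + 6\right) = - 16 \cdot 2 \cdot 6 \cdot 11 = \left(-16\right) 132 = -2112$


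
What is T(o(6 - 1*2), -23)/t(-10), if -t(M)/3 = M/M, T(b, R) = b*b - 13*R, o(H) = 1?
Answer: -100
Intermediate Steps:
T(b, R) = b² - 13*R
t(M) = -3 (t(M) = -3*M/M = -3*1 = -3)
T(o(6 - 1*2), -23)/t(-10) = (1² - 13*(-23))/(-3) = (1 + 299)*(-⅓) = 300*(-⅓) = -100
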